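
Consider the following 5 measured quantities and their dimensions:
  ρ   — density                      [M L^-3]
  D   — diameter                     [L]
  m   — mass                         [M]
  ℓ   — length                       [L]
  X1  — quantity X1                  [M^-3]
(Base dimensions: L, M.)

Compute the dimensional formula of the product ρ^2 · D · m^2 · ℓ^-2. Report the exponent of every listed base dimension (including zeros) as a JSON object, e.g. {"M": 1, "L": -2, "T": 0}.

{"L": -7, "M": 4}

Dimensional matrix (L×M by ρ×D×m×ℓ×X1):
  L: [-3  1  0  1  0]
  M: [ 1  0  1  0 -3]
  [L]: (2)·-3+(1)·1+(2)·0+(-2)·1 = -7
  [M]: (2)·1+(1)·0+(2)·1+(-2)·0 = 4
⇒ L^-7 M^4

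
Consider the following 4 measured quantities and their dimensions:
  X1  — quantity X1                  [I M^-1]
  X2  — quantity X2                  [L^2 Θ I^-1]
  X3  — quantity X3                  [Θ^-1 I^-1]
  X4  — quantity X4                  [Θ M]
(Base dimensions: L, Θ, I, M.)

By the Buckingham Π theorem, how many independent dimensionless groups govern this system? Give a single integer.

1

Write exponents as rows L,Θ,I,M / cols X1,X2,X3,X4:
  L: [ 0  2  0  0]
  Θ: [ 0  1 -1  1]
  I: [ 1 -1 -1  0]
  M: [-1  0  0  1]
RREF → pivots at {X1,X2,X3} ⇒ r = 3
4 vars − rank 3 = 1 Π group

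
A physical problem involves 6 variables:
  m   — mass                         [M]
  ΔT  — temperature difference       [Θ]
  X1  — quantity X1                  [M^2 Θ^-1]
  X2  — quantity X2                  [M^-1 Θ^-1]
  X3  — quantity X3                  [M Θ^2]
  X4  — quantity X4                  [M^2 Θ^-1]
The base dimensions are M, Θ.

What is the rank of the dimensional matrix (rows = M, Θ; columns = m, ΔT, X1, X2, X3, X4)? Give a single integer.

Dimensional matrix (M×Θ by m×ΔT×X1×X2×X3×X4):
  M: [ 1  0  2 -1  1  2]
  Θ: [ 0  1 -1 -1  2 -1]
Row reduction gives pivot columns m,ΔT; rank = 2

2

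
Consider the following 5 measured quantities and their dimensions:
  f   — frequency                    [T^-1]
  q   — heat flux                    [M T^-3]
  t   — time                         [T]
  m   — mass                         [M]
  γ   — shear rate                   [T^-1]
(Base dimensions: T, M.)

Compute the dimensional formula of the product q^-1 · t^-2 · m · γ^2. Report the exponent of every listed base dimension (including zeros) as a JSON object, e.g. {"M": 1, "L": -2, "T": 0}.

{"T": -1, "M": 0}

Exponent matrix [T,M] × [f,q,t,m,γ]:
  T: [-1 -3  1  0 -1]
  M: [ 0  1  0  1  0]
  [T]: (-1)·-3+(-2)·1+(1)·0+(2)·-1 = -1
  [M]: (-1)·1+(-2)·0+(1)·1+(2)·0 = 0
⇒ T^-1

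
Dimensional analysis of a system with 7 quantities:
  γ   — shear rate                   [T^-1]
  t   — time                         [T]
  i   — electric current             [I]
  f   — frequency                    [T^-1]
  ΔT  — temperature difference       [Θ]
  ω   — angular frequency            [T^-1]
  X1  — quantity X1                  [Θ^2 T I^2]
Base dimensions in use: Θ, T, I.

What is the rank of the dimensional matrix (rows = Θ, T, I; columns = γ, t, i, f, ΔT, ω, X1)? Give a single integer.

Dimensional matrix (Θ×T×I by γ×t×i×f×ΔT×ω×X1):
  Θ: [ 0  0  0  0  1  0  2]
  T: [-1  1  0 -1  0 -1  1]
  I: [ 0  0  1  0  0  0  2]
Echelon form has 3 nonzero rows (pivots: γ,i,ΔT)

3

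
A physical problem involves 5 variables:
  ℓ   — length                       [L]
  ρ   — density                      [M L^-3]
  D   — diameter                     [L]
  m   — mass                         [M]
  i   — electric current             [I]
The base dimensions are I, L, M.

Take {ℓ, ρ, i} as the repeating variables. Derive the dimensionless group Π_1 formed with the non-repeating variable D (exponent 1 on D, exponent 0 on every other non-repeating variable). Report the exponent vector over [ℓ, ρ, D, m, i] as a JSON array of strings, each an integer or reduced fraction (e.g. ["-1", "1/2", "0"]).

["-1", "0", "1", "0", "0"]

Write exponents as rows I,L,M / cols ℓ,ρ,D,m,i:
  I: [ 0  0  0  0  1]
  L: [ 1 -3  1  0  0]
  M: [ 0  1  0  1  0]
RREF → pivots at {ℓ,ρ,i} ⇒ r = 3
Pivot set = {ℓ,ρ,i}, free = {D,m}
RREF:
  r0: [   1    0    1    3    0]
  r1: [   0    1    0    1    0]
  r2: [   0    0    0    0    1]
Fix exponent of D at 1, m at 0; solve each RREF row for its pivot's exponent:
  r0: exp(ℓ) + (1)·1 = 0 ⇒ exp(ℓ) = -1
  r1: exp(ρ) + (0)·1 = 0 ⇒ exp(ρ) = 0
  r2: exp(i) + (0)·1 = 0 ⇒ exp(i) = 0
Π_1 = ℓ^-1 · D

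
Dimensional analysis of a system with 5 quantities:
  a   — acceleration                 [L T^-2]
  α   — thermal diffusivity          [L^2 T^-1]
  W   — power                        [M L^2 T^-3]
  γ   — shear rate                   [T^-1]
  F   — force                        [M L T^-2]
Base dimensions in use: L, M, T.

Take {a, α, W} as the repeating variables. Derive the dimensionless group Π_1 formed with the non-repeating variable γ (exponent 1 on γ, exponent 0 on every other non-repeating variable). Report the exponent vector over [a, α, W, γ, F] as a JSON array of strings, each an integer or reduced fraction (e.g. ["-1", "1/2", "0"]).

Write exponents as rows L,M,T / cols a,α,W,γ,F:
  L: [ 1  2  2  0  1]
  M: [ 0  0  1  0  1]
  T: [-2 -1 -3 -1 -2]
Row reduction gives pivot columns a,α,W; rank = 3
Repeat: a,α,W; free: γ,F
RREF:
  r0: [   1    0    0  2/3 -1/3]
  r1: [   0    1    0 -1/3 -1/3]
  r2: [   0    0    1    0    1]
Fix exponent of γ at 1, F at 0; solve each RREF row for its pivot's exponent:
  r0: exp(a) + (2/3)·1 = 0 ⇒ exp(a) = -2/3
  r1: exp(α) + (-1/3)·1 = 0 ⇒ exp(α) = 1/3
  r2: exp(W) + (0)·1 = 0 ⇒ exp(W) = 0
Π_1 = a^(-2/3) · α^(1/3) · γ

["-2/3", "1/3", "0", "1", "0"]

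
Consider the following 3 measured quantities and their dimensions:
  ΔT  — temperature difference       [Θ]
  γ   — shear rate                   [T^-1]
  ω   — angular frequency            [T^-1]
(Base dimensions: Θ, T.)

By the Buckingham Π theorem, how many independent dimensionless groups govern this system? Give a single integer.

Write exponents as rows Θ,T / cols ΔT,γ,ω:
  Θ: [ 1  0  0]
  T: [ 0 -1 -1]
RREF → pivots at {ΔT,γ} ⇒ r = 2
3 vars − rank 2 = 1 Π group

1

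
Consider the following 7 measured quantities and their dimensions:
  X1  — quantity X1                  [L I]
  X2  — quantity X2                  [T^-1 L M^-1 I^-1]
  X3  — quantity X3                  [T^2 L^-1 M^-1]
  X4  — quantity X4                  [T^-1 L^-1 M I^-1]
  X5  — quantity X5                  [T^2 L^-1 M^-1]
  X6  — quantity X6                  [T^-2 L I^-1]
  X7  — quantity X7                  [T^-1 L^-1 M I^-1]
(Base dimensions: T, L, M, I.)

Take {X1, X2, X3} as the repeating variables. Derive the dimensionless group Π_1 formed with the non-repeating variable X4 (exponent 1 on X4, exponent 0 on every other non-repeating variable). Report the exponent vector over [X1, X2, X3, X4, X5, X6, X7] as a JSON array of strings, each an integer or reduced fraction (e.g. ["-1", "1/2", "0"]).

Write exponents as rows T,L,M,I / cols X1,X2,X3,X4,X5,X6,X7:
  T: [ 0 -1  2 -1  2 -2 -1]
  L: [ 1  1 -1 -1 -1  1 -1]
  M: [ 0 -1 -1  1 -1  0  1]
  I: [ 1 -1  0 -1  0 -1 -1]
RREF → pivots at {X1,X2,X3} ⇒ r = 3
Repeat: X1,X2,X3; free: X4,X5,X6,X7
RREF:
  r0: [   1    0    0 -4/3    0 -1/3 -4/3]
  r1: [   0    1    0 -1/3    0  2/3 -1/3]
  r2: [   0    0    1 -2/3    1 -2/3 -2/3]
  r3: [   0    0    0    0    0    0    0]
Fix exponent of X4 at 1, X5 at 0, X6 at 0, X7 at 0; solve each RREF row for its pivot's exponent:
  r0: exp(X1) + (-4/3)·1 = 0 ⇒ exp(X1) = 4/3
  r1: exp(X2) + (-1/3)·1 = 0 ⇒ exp(X2) = 1/3
  r2: exp(X3) + (-2/3)·1 = 0 ⇒ exp(X3) = 2/3
Π_1 = X1^(4/3) · X2^(1/3) · X3^(2/3) · X4

["4/3", "1/3", "2/3", "1", "0", "0", "0"]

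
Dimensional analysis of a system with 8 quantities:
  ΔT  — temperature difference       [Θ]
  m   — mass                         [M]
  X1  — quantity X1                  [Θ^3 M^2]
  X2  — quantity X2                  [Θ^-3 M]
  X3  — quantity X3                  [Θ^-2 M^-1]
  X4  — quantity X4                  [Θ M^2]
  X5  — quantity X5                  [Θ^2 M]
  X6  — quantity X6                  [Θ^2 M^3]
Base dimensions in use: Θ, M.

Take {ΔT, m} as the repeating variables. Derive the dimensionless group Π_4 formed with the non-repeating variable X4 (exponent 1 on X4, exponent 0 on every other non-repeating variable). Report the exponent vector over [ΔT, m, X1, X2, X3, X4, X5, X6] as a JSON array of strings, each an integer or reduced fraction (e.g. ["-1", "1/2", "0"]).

["-1", "-2", "0", "0", "0", "1", "0", "0"]

Exponent matrix [Θ,M] × [ΔT,m,X1,X2,X3,X4,X5,X6]:
  Θ: [ 1  0  3 -3 -2  1  2  2]
  M: [ 0  1  2  1 -1  2  1  3]
Echelon form has 2 nonzero rows (pivots: ΔT,m)
Pivot set = {ΔT,m}, free = {X1,X2,X3,X4,X5,X6}
RREF:
  r0: [   1    0    3   -3   -2    1    2    2]
  r1: [   0    1    2    1   -1    2    1    3]
Fix exponent of X4 at 1, X1 at 0, X2 at 0, X3 at 0, X5 at 0, X6 at 0; solve each RREF row for its pivot's exponent:
  r0: exp(ΔT) + (1)·1 = 0 ⇒ exp(ΔT) = -1
  r1: exp(m) + (2)·1 = 0 ⇒ exp(m) = -2
Π_4 = ΔT^-1 · m^-2 · X4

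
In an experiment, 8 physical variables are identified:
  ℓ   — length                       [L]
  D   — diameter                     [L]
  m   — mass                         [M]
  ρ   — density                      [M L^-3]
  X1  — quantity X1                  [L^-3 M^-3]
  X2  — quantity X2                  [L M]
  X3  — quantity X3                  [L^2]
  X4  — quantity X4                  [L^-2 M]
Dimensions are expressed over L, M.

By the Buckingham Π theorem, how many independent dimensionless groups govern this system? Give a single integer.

Exponent matrix [L,M] × [ℓ,D,m,ρ,X1,X2,X3,X4]:
  L: [ 1  1  0 -3 -3  1  2 -2]
  M: [ 0  0  1  1 -3  1  0  1]
Row reduction gives pivot columns ℓ,m; rank = 2
n=8, r=2 ⇒ 6 dimensionless groups

6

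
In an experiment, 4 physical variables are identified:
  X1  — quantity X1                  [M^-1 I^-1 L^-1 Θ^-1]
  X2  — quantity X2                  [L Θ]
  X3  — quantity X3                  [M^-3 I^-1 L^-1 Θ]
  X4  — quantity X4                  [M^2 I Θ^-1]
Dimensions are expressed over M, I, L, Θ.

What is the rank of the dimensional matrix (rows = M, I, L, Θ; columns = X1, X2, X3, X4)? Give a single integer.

3

Exponent matrix [M,I,L,Θ] × [X1,X2,X3,X4]:
  M: [-1  0 -3  2]
  I: [-1  0 -1  1]
  L: [-1  1 -1  0]
  Θ: [-1  1  1 -1]
RREF → pivots at {X1,X2,X3} ⇒ r = 3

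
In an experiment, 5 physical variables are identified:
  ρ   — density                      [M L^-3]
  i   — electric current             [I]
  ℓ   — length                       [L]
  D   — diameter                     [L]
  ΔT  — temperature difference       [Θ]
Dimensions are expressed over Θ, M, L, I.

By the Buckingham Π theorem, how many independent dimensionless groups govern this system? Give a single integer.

1

Write exponents as rows Θ,M,L,I / cols ρ,i,ℓ,D,ΔT:
  Θ: [ 0  0  0  0  1]
  M: [ 1  0  0  0  0]
  L: [-3  0  1  1  0]
  I: [ 0  1  0  0  0]
Echelon form has 4 nonzero rows (pivots: ρ,i,ℓ,ΔT)
5 vars − rank 4 = 1 Π group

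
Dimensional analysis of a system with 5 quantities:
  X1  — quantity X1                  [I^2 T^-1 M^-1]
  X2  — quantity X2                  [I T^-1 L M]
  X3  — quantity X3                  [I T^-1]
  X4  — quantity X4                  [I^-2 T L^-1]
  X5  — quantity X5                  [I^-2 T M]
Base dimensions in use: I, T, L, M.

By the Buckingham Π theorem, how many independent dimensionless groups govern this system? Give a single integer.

Dimensional matrix (I×T×L×M by X1×X2×X3×X4×X5):
  I: [ 2  1  1 -2 -2]
  T: [-1 -1 -1  1  1]
  L: [ 0  1  0 -1  0]
  M: [-1  1  0  0  1]
Row reduction gives pivot columns X1,X2,X3; rank = 3
5 vars − rank 3 = 2 Π groups

2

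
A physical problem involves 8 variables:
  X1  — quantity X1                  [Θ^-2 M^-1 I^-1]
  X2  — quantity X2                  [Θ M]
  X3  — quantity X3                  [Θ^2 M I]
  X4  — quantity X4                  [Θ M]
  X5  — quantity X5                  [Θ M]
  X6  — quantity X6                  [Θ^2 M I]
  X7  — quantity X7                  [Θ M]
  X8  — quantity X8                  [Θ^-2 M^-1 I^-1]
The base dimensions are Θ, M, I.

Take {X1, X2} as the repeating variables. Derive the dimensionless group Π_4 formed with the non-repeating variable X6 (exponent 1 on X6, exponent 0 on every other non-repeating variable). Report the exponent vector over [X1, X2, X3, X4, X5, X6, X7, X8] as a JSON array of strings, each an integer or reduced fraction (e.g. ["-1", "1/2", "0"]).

Write exponents as rows Θ,M,I / cols X1,X2,X3,X4,X5,X6,X7,X8:
  Θ: [-2  1  2  1  1  2  1 -2]
  M: [-1  1  1  1  1  1  1 -1]
  I: [-1  0  1  0  0  1  0 -1]
Row reduction gives pivot columns X1,X2; rank = 2
Pivot set = {X1,X2}, free = {X3,X4,X5,X6,X7,X8}
RREF:
  r0: [   1    0   -1    0    0   -1    0    1]
  r1: [   0    1    0    1    1    0    1    0]
  r2: [   0    0    0    0    0    0    0    0]
Fix exponent of X6 at 1, X3 at 0, X4 at 0, X5 at 0, X7 at 0, X8 at 0; solve each RREF row for its pivot's exponent:
  r0: exp(X1) + (-1)·1 = 0 ⇒ exp(X1) = 1
  r1: exp(X2) + (0)·1 = 0 ⇒ exp(X2) = 0
Π_4 = X1 · X6

["1", "0", "0", "0", "0", "1", "0", "0"]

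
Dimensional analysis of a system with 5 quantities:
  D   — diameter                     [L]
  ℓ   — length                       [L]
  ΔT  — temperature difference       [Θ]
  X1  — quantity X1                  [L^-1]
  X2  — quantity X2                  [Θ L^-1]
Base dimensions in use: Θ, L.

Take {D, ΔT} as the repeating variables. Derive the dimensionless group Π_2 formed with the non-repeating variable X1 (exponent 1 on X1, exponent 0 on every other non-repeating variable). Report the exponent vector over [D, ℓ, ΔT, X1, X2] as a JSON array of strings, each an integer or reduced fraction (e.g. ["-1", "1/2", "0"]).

Write exponents as rows Θ,L / cols D,ℓ,ΔT,X1,X2:
  Θ: [ 0  0  1  0  1]
  L: [ 1  1  0 -1 -1]
Row reduction gives pivot columns D,ΔT; rank = 2
Repeat: D,ΔT; free: ℓ,X1,X2
RREF:
  r0: [   1    1    0   -1   -1]
  r1: [   0    0    1    0    1]
Fix exponent of X1 at 1, ℓ at 0, X2 at 0; solve each RREF row for its pivot's exponent:
  r0: exp(D) + (-1)·1 = 0 ⇒ exp(D) = 1
  r1: exp(ΔT) + (0)·1 = 0 ⇒ exp(ΔT) = 0
Π_2 = D · X1

["1", "0", "0", "1", "0"]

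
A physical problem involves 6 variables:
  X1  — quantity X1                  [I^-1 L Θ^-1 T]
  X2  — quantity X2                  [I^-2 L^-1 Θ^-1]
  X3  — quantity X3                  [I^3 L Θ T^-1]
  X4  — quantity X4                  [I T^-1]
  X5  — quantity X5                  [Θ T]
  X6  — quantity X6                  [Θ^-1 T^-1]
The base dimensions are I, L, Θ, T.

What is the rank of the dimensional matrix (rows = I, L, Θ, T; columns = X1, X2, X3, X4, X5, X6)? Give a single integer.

Dimensional matrix (I×L×Θ×T by X1×X2×X3×X4×X5×X6):
  I: [-1 -2  3  1  0  0]
  L: [ 1 -1  1  0  0  0]
  Θ: [-1 -1  1  0  1 -1]
  T: [ 1  0 -1 -1  1 -1]
RREF → pivots at {X1,X2,X3} ⇒ r = 3

3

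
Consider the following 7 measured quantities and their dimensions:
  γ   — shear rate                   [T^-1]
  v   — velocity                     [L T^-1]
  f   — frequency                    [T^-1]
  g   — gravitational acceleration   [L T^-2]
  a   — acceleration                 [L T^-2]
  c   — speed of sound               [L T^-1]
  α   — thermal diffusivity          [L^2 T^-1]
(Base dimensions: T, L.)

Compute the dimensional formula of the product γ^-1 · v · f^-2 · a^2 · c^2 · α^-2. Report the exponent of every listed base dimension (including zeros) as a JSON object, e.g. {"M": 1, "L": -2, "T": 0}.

{"T": -2, "L": 1}

Write exponents as rows T,L / cols γ,v,f,g,a,c,α:
  T: [-1 -1 -1 -2 -2 -1 -1]
  L: [ 0  1  0  1  1  1  2]
  [T]: (-1)·-1+(1)·-1+(-2)·-1+(2)·-2+(2)·-1+(-2)·-1 = -2
  [L]: (-1)·0+(1)·1+(-2)·0+(2)·1+(2)·1+(-2)·2 = 1
⇒ T^-2 L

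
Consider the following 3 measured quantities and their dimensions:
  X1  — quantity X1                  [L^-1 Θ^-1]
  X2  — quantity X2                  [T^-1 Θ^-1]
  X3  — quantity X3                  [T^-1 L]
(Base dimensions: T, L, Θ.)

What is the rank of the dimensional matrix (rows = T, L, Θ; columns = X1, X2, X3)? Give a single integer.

Dimensional matrix (T×L×Θ by X1×X2×X3):
  T: [ 0 -1 -1]
  L: [-1  0  1]
  Θ: [-1 -1  0]
RREF → pivots at {X1,X2} ⇒ r = 2

2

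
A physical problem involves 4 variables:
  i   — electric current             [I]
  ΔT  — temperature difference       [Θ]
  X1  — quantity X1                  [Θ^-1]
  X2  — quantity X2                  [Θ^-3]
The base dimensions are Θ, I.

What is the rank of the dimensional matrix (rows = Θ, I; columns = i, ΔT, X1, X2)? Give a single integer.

2

Write exponents as rows Θ,I / cols i,ΔT,X1,X2:
  Θ: [ 0  1 -1 -3]
  I: [ 1  0  0  0]
Row reduction gives pivot columns i,ΔT; rank = 2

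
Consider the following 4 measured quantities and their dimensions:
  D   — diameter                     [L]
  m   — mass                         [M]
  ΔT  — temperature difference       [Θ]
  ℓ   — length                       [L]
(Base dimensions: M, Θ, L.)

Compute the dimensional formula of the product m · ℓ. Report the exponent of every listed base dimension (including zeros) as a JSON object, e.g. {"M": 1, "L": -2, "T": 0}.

{"M": 1, "Θ": 0, "L": 1}

Exponent matrix [M,Θ,L] × [D,m,ΔT,ℓ]:
  M: [ 0  1  0  0]
  Θ: [ 0  0  1  0]
  L: [ 1  0  0  1]
  [M]: (1)·1+(1)·0 = 1
  [Θ]: (1)·0+(1)·0 = 0
  [L]: (1)·0+(1)·1 = 1
⇒ M L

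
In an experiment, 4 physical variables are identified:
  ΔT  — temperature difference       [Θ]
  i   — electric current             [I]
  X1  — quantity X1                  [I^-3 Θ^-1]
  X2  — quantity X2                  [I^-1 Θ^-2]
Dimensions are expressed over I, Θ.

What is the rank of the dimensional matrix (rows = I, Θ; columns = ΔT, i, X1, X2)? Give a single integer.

2

Dimensional matrix (I×Θ by ΔT×i×X1×X2):
  I: [ 0  1 -3 -1]
  Θ: [ 1  0 -1 -2]
RREF → pivots at {ΔT,i} ⇒ r = 2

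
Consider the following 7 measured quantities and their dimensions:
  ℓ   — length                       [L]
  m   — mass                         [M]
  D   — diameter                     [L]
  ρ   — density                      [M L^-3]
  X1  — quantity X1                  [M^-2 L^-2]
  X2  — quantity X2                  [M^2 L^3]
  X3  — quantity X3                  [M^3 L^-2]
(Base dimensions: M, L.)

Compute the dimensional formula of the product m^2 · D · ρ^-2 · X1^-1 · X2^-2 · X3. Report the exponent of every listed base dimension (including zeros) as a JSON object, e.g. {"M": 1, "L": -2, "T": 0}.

Exponent matrix [M,L] × [ℓ,m,D,ρ,X1,X2,X3]:
  M: [ 0  1  0  1 -2  2  3]
  L: [ 1  0  1 -3 -2  3 -2]
  [M]: (2)·1+(1)·0+(-2)·1+(-1)·-2+(-2)·2+(1)·3 = 1
  [L]: (2)·0+(1)·1+(-2)·-3+(-1)·-2+(-2)·3+(1)·-2 = 1
⇒ M L

{"M": 1, "L": 1}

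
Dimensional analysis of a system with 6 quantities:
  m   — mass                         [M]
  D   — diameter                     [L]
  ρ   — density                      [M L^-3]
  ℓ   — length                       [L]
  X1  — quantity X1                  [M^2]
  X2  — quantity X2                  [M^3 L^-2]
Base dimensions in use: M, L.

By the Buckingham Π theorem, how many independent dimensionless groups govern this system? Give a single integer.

4

Dimensional matrix (M×L by m×D×ρ×ℓ×X1×X2):
  M: [ 1  0  1  0  2  3]
  L: [ 0  1 -3  1  0 -2]
Echelon form has 2 nonzero rows (pivots: m,D)
Π count = n − r = 6 − 2 = 4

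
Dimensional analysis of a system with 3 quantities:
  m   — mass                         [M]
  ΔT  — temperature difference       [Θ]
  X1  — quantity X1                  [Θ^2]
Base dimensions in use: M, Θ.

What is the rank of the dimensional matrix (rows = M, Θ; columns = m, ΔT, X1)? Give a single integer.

Dimensional matrix (M×Θ by m×ΔT×X1):
  M: [ 1  0  0]
  Θ: [ 0  1  2]
Echelon form has 2 nonzero rows (pivots: m,ΔT)

2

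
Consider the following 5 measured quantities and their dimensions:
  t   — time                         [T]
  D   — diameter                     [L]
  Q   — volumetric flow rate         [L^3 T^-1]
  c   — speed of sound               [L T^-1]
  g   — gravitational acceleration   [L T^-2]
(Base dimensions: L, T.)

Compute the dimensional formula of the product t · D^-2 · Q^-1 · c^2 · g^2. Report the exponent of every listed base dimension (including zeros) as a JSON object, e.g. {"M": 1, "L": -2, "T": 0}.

{"L": -1, "T": -4}

Exponent matrix [L,T] × [t,D,Q,c,g]:
  L: [ 0  1  3  1  1]
  T: [ 1  0 -1 -1 -2]
  [L]: (1)·0+(-2)·1+(-1)·3+(2)·1+(2)·1 = -1
  [T]: (1)·1+(-2)·0+(-1)·-1+(2)·-1+(2)·-2 = -4
⇒ L^-1 T^-4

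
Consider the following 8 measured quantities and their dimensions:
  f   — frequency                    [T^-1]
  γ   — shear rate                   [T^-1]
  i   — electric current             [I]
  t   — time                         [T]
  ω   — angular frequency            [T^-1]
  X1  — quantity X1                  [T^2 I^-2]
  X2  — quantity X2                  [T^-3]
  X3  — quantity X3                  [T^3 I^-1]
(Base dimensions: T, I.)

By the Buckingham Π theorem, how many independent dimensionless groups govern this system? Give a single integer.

6

Exponent matrix [T,I] × [f,γ,i,t,ω,X1,X2,X3]:
  T: [-1 -1  0  1 -1  2 -3  3]
  I: [ 0  0  1  0  0 -2  0 -1]
RREF → pivots at {f,i} ⇒ r = 2
Π count = n − r = 8 − 2 = 6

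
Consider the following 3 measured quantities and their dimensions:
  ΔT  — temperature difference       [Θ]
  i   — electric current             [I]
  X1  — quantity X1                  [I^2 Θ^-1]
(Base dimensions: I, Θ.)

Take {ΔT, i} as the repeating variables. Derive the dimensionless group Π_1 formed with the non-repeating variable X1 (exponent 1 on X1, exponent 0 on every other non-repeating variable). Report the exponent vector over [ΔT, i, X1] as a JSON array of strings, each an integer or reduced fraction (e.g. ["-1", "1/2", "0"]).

Write exponents as rows I,Θ / cols ΔT,i,X1:
  I: [ 0  1  2]
  Θ: [ 1  0 -1]
RREF → pivots at {ΔT,i} ⇒ r = 2
Pivot set = {ΔT,i}, free = {X1}
RREF:
  r0: [   1    0   -1]
  r1: [   0    1    2]
Fix exponent of X1 at 1; solve each RREF row for its pivot's exponent:
  r0: exp(ΔT) + (-1)·1 = 0 ⇒ exp(ΔT) = 1
  r1: exp(i) + (2)·1 = 0 ⇒ exp(i) = -2
Π_1 = ΔT · i^-2 · X1

["1", "-2", "1"]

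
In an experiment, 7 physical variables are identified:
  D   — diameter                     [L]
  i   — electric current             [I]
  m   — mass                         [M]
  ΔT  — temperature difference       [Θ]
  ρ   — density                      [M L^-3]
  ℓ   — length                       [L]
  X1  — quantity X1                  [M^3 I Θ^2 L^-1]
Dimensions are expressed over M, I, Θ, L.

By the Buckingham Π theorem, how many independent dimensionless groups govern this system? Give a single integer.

3

Exponent matrix [M,I,Θ,L] × [D,i,m,ΔT,ρ,ℓ,X1]:
  M: [ 0  0  1  0  1  0  3]
  I: [ 0  1  0  0  0  0  1]
  Θ: [ 0  0  0  1  0  0  2]
  L: [ 1  0  0  0 -3  1 -1]
Row reduction gives pivot columns D,i,m,ΔT; rank = 4
Π count = n − r = 7 − 4 = 3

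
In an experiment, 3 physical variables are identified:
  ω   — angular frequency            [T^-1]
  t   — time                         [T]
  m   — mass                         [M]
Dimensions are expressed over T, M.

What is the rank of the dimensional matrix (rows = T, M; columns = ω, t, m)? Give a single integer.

Exponent matrix [T,M] × [ω,t,m]:
  T: [-1  1  0]
  M: [ 0  0  1]
RREF → pivots at {ω,m} ⇒ r = 2

2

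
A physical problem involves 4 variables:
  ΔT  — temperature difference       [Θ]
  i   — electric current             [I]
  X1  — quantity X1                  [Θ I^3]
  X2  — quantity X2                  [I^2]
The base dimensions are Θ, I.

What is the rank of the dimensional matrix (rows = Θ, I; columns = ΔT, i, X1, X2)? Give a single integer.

Dimensional matrix (Θ×I by ΔT×i×X1×X2):
  Θ: [ 1  0  1  0]
  I: [ 0  1  3  2]
Echelon form has 2 nonzero rows (pivots: ΔT,i)

2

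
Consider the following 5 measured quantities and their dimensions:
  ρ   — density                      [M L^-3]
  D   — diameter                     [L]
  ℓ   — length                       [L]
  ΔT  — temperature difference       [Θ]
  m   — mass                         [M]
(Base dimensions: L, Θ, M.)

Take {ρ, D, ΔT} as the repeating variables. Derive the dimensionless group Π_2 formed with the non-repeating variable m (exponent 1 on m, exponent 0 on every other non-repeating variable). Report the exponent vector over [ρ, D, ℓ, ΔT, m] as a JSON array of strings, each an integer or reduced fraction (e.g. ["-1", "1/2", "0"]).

["-1", "-3", "0", "0", "1"]

Write exponents as rows L,Θ,M / cols ρ,D,ℓ,ΔT,m:
  L: [-3  1  1  0  0]
  Θ: [ 0  0  0  1  0]
  M: [ 1  0  0  0  1]
Echelon form has 3 nonzero rows (pivots: ρ,D,ΔT)
Pivot set = {ρ,D,ΔT}, free = {ℓ,m}
RREF:
  r0: [   1    0    0    0    1]
  r1: [   0    1    1    0    3]
  r2: [   0    0    0    1    0]
Fix exponent of m at 1, ℓ at 0; solve each RREF row for its pivot's exponent:
  r0: exp(ρ) + (1)·1 = 0 ⇒ exp(ρ) = -1
  r1: exp(D) + (3)·1 = 0 ⇒ exp(D) = -3
  r2: exp(ΔT) + (0)·1 = 0 ⇒ exp(ΔT) = 0
Π_2 = ρ^-1 · D^-3 · m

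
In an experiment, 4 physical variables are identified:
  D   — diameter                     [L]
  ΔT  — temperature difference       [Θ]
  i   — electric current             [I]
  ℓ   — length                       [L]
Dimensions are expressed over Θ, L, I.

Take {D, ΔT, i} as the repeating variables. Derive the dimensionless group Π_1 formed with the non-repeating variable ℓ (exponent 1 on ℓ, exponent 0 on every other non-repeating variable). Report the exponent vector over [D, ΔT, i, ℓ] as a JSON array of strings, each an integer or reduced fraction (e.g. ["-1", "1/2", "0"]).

Dimensional matrix (Θ×L×I by D×ΔT×i×ℓ):
  Θ: [ 0  1  0  0]
  L: [ 1  0  0  1]
  I: [ 0  0  1  0]
RREF → pivots at {D,ΔT,i} ⇒ r = 3
Pivot set = {D,ΔT,i}, free = {ℓ}
RREF:
  r0: [   1    0    0    1]
  r1: [   0    1    0    0]
  r2: [   0    0    1    0]
Fix exponent of ℓ at 1; solve each RREF row for its pivot's exponent:
  r0: exp(D) + (1)·1 = 0 ⇒ exp(D) = -1
  r1: exp(ΔT) + (0)·1 = 0 ⇒ exp(ΔT) = 0
  r2: exp(i) + (0)·1 = 0 ⇒ exp(i) = 0
Π_1 = D^-1 · ℓ

["-1", "0", "0", "1"]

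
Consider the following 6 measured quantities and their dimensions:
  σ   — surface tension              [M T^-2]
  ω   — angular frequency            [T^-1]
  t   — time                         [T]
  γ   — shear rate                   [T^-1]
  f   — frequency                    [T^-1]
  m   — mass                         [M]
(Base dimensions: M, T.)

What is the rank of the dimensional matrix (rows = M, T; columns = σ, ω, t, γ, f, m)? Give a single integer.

2

Write exponents as rows M,T / cols σ,ω,t,γ,f,m:
  M: [ 1  0  0  0  0  1]
  T: [-2 -1  1 -1 -1  0]
Row reduction gives pivot columns σ,ω; rank = 2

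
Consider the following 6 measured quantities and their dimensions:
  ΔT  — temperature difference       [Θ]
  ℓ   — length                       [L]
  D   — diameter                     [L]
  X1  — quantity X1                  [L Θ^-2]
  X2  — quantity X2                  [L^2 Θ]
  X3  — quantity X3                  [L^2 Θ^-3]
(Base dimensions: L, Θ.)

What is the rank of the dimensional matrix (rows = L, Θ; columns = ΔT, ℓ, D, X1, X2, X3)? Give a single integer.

2

Exponent matrix [L,Θ] × [ΔT,ℓ,D,X1,X2,X3]:
  L: [ 0  1  1  1  2  2]
  Θ: [ 1  0  0 -2  1 -3]
RREF → pivots at {ΔT,ℓ} ⇒ r = 2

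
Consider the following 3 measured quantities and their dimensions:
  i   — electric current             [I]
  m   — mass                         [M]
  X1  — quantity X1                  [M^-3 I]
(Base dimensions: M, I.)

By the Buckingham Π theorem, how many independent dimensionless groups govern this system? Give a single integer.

Dimensional matrix (M×I by i×m×X1):
  M: [ 0  1 -3]
  I: [ 1  0  1]
RREF → pivots at {i,m} ⇒ r = 2
Π count = n − r = 3 − 2 = 1

1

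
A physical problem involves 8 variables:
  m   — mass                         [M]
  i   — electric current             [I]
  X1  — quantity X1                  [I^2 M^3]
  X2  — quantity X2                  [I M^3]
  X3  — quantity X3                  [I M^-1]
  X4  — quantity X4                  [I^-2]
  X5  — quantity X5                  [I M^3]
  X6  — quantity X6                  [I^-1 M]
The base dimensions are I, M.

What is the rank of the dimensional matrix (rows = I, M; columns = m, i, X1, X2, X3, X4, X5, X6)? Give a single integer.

2

Dimensional matrix (I×M by m×i×X1×X2×X3×X4×X5×X6):
  I: [ 0  1  2  1  1 -2  1 -1]
  M: [ 1  0  3  3 -1  0  3  1]
Row reduction gives pivot columns m,i; rank = 2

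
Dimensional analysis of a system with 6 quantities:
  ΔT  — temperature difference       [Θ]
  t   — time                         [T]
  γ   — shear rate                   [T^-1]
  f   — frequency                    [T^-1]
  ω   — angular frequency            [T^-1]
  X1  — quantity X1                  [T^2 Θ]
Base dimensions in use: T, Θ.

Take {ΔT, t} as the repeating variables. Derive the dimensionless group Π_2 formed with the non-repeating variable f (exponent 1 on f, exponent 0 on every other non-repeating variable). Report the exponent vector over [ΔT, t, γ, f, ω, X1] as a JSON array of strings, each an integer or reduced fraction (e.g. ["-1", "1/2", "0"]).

Dimensional matrix (T×Θ by ΔT×t×γ×f×ω×X1):
  T: [ 0  1 -1 -1 -1  2]
  Θ: [ 1  0  0  0  0  1]
Echelon form has 2 nonzero rows (pivots: ΔT,t)
Repeat: ΔT,t; free: γ,f,ω,X1
RREF:
  r0: [   1    0    0    0    0    1]
  r1: [   0    1   -1   -1   -1    2]
Fix exponent of f at 1, γ at 0, ω at 0, X1 at 0; solve each RREF row for its pivot's exponent:
  r0: exp(ΔT) + (0)·1 = 0 ⇒ exp(ΔT) = 0
  r1: exp(t) + (-1)·1 = 0 ⇒ exp(t) = 1
Π_2 = t · f

["0", "1", "0", "1", "0", "0"]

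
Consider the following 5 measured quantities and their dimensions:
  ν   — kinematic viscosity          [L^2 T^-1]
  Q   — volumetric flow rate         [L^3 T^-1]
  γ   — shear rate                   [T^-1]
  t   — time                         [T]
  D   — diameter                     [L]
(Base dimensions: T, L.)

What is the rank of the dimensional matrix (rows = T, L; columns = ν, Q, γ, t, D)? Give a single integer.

2

Exponent matrix [T,L] × [ν,Q,γ,t,D]:
  T: [-1 -1 -1  1  0]
  L: [ 2  3  0  0  1]
RREF → pivots at {ν,Q} ⇒ r = 2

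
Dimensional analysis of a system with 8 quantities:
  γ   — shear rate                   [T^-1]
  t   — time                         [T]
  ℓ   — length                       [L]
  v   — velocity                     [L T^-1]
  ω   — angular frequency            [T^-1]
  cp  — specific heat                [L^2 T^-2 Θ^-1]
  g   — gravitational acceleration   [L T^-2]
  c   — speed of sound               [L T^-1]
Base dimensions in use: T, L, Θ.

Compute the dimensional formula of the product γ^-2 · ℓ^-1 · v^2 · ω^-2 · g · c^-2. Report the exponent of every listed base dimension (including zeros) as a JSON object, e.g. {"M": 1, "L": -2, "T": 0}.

Write exponents as rows T,L,Θ / cols γ,t,ℓ,v,ω,cp,g,c:
  T: [-1  1  0 -1 -1 -2 -2 -1]
  L: [ 0  0  1  1  0  2  1  1]
  Θ: [ 0  0  0  0  0 -1  0  0]
  [T]: (-2)·-1+(-1)·0+(2)·-1+(-2)·-1+(1)·-2+(-2)·-1 = 2
  [L]: (-2)·0+(-1)·1+(2)·1+(-2)·0+(1)·1+(-2)·1 = 0
  [Θ]: (-2)·0+(-1)·0+(2)·0+(-2)·0+(1)·0+(-2)·0 = 0
⇒ T^2

{"T": 2, "L": 0, "Θ": 0}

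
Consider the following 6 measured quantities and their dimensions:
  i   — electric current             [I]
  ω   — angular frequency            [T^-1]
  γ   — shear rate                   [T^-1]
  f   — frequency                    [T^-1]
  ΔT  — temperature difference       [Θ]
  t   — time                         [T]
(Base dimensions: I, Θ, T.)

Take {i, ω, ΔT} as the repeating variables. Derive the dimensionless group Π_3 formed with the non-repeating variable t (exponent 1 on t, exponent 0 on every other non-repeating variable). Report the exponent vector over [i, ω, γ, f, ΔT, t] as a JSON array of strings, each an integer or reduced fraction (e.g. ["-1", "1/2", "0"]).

["0", "1", "0", "0", "0", "1"]

Exponent matrix [I,Θ,T] × [i,ω,γ,f,ΔT,t]:
  I: [ 1  0  0  0  0  0]
  Θ: [ 0  0  0  0  1  0]
  T: [ 0 -1 -1 -1  0  1]
Echelon form has 3 nonzero rows (pivots: i,ω,ΔT)
Repeat: i,ω,ΔT; free: γ,f,t
RREF:
  r0: [   1    0    0    0    0    0]
  r1: [   0    1    1    1    0   -1]
  r2: [   0    0    0    0    1    0]
Fix exponent of t at 1, γ at 0, f at 0; solve each RREF row for its pivot's exponent:
  r0: exp(i) + (0)·1 = 0 ⇒ exp(i) = 0
  r1: exp(ω) + (-1)·1 = 0 ⇒ exp(ω) = 1
  r2: exp(ΔT) + (0)·1 = 0 ⇒ exp(ΔT) = 0
Π_3 = ω · t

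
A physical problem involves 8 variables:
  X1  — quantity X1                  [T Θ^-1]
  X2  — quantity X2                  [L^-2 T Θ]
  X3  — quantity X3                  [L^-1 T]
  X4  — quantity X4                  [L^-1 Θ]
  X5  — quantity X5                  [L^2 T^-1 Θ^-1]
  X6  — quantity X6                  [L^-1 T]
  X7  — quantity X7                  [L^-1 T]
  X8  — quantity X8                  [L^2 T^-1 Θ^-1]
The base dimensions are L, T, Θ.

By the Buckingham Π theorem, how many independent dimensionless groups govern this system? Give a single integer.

Write exponents as rows L,T,Θ / cols X1,X2,X3,X4,X5,X6,X7,X8:
  L: [ 0 -2 -1 -1  2 -1 -1  2]
  T: [ 1  1  1  0 -1  1  1 -1]
  Θ: [-1  1  0  1 -1  0  0 -1]
Row reduction gives pivot columns X1,X2; rank = 2
n=8, r=2 ⇒ 6 dimensionless groups

6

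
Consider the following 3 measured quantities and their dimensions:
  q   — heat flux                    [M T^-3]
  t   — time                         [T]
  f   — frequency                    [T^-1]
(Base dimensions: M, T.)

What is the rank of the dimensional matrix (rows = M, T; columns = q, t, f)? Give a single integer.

2

Exponent matrix [M,T] × [q,t,f]:
  M: [ 1  0  0]
  T: [-3  1 -1]
Row reduction gives pivot columns q,t; rank = 2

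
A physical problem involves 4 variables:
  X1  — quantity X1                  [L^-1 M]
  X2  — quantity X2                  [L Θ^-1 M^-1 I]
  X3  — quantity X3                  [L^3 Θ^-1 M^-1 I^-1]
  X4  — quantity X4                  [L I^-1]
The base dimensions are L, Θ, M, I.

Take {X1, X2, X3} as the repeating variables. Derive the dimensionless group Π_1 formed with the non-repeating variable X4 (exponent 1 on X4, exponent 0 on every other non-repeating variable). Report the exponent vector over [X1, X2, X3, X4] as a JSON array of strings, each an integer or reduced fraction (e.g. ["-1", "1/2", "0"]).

["0", "1/2", "-1/2", "1"]

Exponent matrix [L,Θ,M,I] × [X1,X2,X3,X4]:
  L: [-1  1  3  1]
  Θ: [ 0 -1 -1  0]
  M: [ 1 -1 -1  0]
  I: [ 0  1 -1 -1]
Row reduction gives pivot columns X1,X2,X3; rank = 3
Repeat: X1,X2,X3; free: X4
RREF:
  r0: [   1    0    0    0]
  r1: [   0    1    0 -1/2]
  r2: [   0    0    1  1/2]
  r3: [   0    0    0    0]
Fix exponent of X4 at 1; solve each RREF row for its pivot's exponent:
  r0: exp(X1) + (0)·1 = 0 ⇒ exp(X1) = 0
  r1: exp(X2) + (-1/2)·1 = 0 ⇒ exp(X2) = 1/2
  r2: exp(X3) + (1/2)·1 = 0 ⇒ exp(X3) = -1/2
Π_1 = X2^(1/2) · X3^(-1/2) · X4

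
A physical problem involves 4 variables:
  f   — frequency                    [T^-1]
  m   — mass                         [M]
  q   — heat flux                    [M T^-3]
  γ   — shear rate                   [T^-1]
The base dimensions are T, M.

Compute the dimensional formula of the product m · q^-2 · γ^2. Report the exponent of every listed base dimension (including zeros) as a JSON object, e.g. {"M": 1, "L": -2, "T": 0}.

{"T": 4, "M": -1}

Write exponents as rows T,M / cols f,m,q,γ:
  T: [-1  0 -3 -1]
  M: [ 0  1  1  0]
  [T]: (1)·0+(-2)·-3+(2)·-1 = 4
  [M]: (1)·1+(-2)·1+(2)·0 = -1
⇒ T^4 M^-1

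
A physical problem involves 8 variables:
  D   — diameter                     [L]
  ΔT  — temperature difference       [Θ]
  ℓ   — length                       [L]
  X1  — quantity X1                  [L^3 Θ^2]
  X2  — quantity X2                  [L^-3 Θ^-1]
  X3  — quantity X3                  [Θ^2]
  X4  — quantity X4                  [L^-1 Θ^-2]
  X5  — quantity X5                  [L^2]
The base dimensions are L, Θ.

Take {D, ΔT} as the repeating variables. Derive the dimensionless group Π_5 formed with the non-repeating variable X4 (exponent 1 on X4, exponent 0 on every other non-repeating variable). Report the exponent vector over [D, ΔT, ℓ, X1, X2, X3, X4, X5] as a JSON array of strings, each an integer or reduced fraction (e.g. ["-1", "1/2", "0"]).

["1", "2", "0", "0", "0", "0", "1", "0"]

Write exponents as rows L,Θ / cols D,ΔT,ℓ,X1,X2,X3,X4,X5:
  L: [ 1  0  1  3 -3  0 -1  2]
  Θ: [ 0  1  0  2 -1  2 -2  0]
Echelon form has 2 nonzero rows (pivots: D,ΔT)
Pivot set = {D,ΔT}, free = {ℓ,X1,X2,X3,X4,X5}
RREF:
  r0: [   1    0    1    3   -3    0   -1    2]
  r1: [   0    1    0    2   -1    2   -2    0]
Fix exponent of X4 at 1, ℓ at 0, X1 at 0, X2 at 0, X3 at 0, X5 at 0; solve each RREF row for its pivot's exponent:
  r0: exp(D) + (-1)·1 = 0 ⇒ exp(D) = 1
  r1: exp(ΔT) + (-2)·1 = 0 ⇒ exp(ΔT) = 2
Π_5 = D · ΔT^2 · X4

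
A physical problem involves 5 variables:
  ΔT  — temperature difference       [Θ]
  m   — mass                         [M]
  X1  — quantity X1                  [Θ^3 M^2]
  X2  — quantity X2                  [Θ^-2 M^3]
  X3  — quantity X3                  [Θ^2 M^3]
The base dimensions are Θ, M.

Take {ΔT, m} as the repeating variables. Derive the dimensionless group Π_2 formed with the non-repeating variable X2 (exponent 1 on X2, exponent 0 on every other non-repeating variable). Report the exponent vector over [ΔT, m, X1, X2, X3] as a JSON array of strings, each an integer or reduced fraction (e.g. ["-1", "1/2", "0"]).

["2", "-3", "0", "1", "0"]

Exponent matrix [Θ,M] × [ΔT,m,X1,X2,X3]:
  Θ: [ 1  0  3 -2  2]
  M: [ 0  1  2  3  3]
RREF → pivots at {ΔT,m} ⇒ r = 2
Pivot set = {ΔT,m}, free = {X1,X2,X3}
RREF:
  r0: [   1    0    3   -2    2]
  r1: [   0    1    2    3    3]
Fix exponent of X2 at 1, X1 at 0, X3 at 0; solve each RREF row for its pivot's exponent:
  r0: exp(ΔT) + (-2)·1 = 0 ⇒ exp(ΔT) = 2
  r1: exp(m) + (3)·1 = 0 ⇒ exp(m) = -3
Π_2 = ΔT^2 · m^-3 · X2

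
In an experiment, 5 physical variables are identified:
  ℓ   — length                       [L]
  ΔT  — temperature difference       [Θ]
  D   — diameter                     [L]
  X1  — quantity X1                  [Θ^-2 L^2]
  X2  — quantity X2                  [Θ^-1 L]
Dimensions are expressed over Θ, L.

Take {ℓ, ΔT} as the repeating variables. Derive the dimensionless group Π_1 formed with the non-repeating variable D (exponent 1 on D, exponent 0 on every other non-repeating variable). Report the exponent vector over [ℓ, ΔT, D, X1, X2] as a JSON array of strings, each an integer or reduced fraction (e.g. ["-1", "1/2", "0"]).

["-1", "0", "1", "0", "0"]

Write exponents as rows Θ,L / cols ℓ,ΔT,D,X1,X2:
  Θ: [ 0  1  0 -2 -1]
  L: [ 1  0  1  2  1]
RREF → pivots at {ℓ,ΔT} ⇒ r = 2
Repeat: ℓ,ΔT; free: D,X1,X2
RREF:
  r0: [   1    0    1    2    1]
  r1: [   0    1    0   -2   -1]
Fix exponent of D at 1, X1 at 0, X2 at 0; solve each RREF row for its pivot's exponent:
  r0: exp(ℓ) + (1)·1 = 0 ⇒ exp(ℓ) = -1
  r1: exp(ΔT) + (0)·1 = 0 ⇒ exp(ΔT) = 0
Π_1 = ℓ^-1 · D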